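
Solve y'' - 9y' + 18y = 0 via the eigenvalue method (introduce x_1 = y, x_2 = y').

Let x_1 = y, x_2 = y'. Then x_1' = x_2 and x_2' = -18x_1 + 9x_2.
A = [[0,1],[-18,9]]; det(A-λI) = λ^2 - 9λ + 18.
Eigenvalues λ = 6, 3 with eigenvectors (1,6), (1,3).

y(t) = K_1e^(6t) + K_2e^(3t)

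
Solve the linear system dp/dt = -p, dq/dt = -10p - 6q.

p(t) = -K_2e^(-t), q(t) = -K_1e^(-6t) + 2K_2e^(-t)

Coefficient matrix A = [[-1, 0], [-10, -6]].
Characteristic polynomial det(A - λI) = λ^2 + 7λ + 6 = 0.
Eigenvalues λ = -6, -1.
For λ=-6: (A-λI) row 1 is [5, 0], so an eigenvector is (0, -1).
For λ=-1: (A-λI) row 2 is [-10, -5], so an eigenvector is (-1, 2).
General solution: K_1e^(-6t)(0,-1) + K_2e^(-t)(-1,2).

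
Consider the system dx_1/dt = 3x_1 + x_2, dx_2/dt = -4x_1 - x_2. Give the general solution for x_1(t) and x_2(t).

x_1(t) = -K_1e^(t) - K_2te^(t) - K_2e^(t), x_2(t) = 2K_1e^(t) + 2K_2te^(t) + K_2e^(t)

Coefficient matrix A = [[3, 1], [-4, -1]].
Characteristic polynomial det(A - λI) = λ^2 - 2λ + 1 = 0.
Single eigenvalue λ = 1 with algebraic multiplicity 2.
Eigenvector v = (-1,2); generalized eigenvector w with (A-λI)w=v is (-1,1).
General solution: e^(t)[K_1·v + K_2·(t·v + w)].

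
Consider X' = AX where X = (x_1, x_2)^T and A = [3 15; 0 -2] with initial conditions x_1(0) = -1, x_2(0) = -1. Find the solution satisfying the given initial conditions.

x_1(t) = -4e^(3t) + 3e^(-2t), x_2(t) = -e^(-2t)

Coefficient matrix A = [[3, 15], [0, -2]].
Characteristic polynomial det(A - λI) = λ^2 - λ - 6 = 0.
Eigenvalues λ = -2, 3.
For λ=-2: (A-λI) row 1 is [5, 15], so an eigenvector is (-3, 1).
For λ=3: (A-λI) row 1 is [0, 15], so an eigenvector is (-1, 0).
General solution: K_1e^(-2t)(-3,1) + K_2e^(3t)(-1,0).
Applying x_1(0)=-1, x_2(0)=-1 gives K_1=-1, K_2=4.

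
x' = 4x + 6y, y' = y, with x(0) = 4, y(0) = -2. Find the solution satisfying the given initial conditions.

x(t) = 4e^(t), y(t) = -2e^(t)

Coefficient matrix A = [[4, 6], [0, 1]].
Characteristic polynomial det(A - λI) = λ^2 - 5λ + 4 = 0.
Eigenvalues λ = 1, 4.
For λ=1: (A-λI) row 1 is [3, 6], so an eigenvector is (2, -1).
For λ=4: (A-λI) row 1 is [0, 6], so an eigenvector is (1, 0).
General solution: K_1e^(t)(2,-1) + K_2e^(4t)(1,0).
Applying x(0)=4, y(0)=-2 gives K_1=2, K_2=0.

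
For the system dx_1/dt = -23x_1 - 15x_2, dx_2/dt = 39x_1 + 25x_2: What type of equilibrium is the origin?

A = [[-23,-15],[39,25]]; det(A-λI) = λ^2 - 2λ + 10.
λ = 1 ± 3i: positive real part.

unstable spiral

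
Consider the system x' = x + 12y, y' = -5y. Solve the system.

Coefficient matrix A = [[1, 12], [0, -5]].
Characteristic polynomial det(A - λI) = λ^2 + 4λ - 5 = 0.
Eigenvalues λ = 1, -5.
For λ=1: (A-λI) row 1 is [0, 12], so an eigenvector is (-1, 0).
For λ=-5: (A-λI) row 1 is [6, 12], so an eigenvector is (2, -1).
General solution: C_1e^(t)(-1,0) + C_2e^(-5t)(2,-1).

x(t) = -C_1e^(t) + 2C_2e^(-5t), y(t) = -C_2e^(-5t)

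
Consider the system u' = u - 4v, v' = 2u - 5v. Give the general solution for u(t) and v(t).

u(t) = -2c_1e^(-t) + c_2e^(-3t), v(t) = -c_1e^(-t) + c_2e^(-3t)

Coefficient matrix A = [[1, -4], [2, -5]].
Characteristic polynomial det(A - λI) = λ^2 + 4λ + 3 = 0.
Eigenvalues λ = -1, -3.
For λ=-1: (A-λI) row 1 is [2, -4], so an eigenvector is (-2, -1).
For λ=-3: (A-λI) row 1 is [4, -4], so an eigenvector is (1, 1).
General solution: c_1e^(-t)(-2,-1) + c_2e^(-3t)(1,1).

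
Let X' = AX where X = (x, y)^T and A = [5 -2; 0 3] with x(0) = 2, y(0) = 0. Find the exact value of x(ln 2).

A = [[5,-2],[0,3]]; eigenvalues λ = 3, 5.
Eigenvectors: (1,1) for λ=3, (-1,0) for λ=5.
From the initial condition, c_1 = 0, c_2 = -2.
x(ln 2) = (0)(2^3)(1) + (-2)(2^5)(-1) = 64.

64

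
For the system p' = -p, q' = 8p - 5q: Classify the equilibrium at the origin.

A = [[-1,0],[8,-5]]; det(A-λI) = λ^2 + 6λ + 5.
λ = -1, -5: both negative.

stable node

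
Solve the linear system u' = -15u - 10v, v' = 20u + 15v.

u(t) = -C_1e^(5t) - C_2e^(-5t), v(t) = 2C_1e^(5t) + C_2e^(-5t)

Coefficient matrix A = [[-15, -10], [20, 15]].
Characteristic polynomial det(A - λI) = λ^2 - 25 = 0.
Eigenvalues λ = 5, -5.
For λ=5: (A-λI) row 1 is [-20, -10], so an eigenvector is (-1, 2).
For λ=-5: (A-λI) row 1 is [-10, -10], so an eigenvector is (-1, 1).
General solution: C_1e^(5t)(-1,2) + C_2e^(-5t)(-1,1).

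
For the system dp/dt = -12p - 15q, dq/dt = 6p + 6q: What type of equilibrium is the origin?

stable spiral

A = [[-12,-15],[6,6]]; det(A-λI) = λ^2 + 6λ + 18.
λ = -3 ± 3i: negative real part.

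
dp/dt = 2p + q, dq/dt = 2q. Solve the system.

Coefficient matrix A = [[2, 1], [0, 2]].
Characteristic polynomial det(A - λI) = λ^2 - 4λ + 4 = 0.
Single eigenvalue λ = 2 with algebraic multiplicity 2.
Eigenvector v = (1,0); generalized eigenvector w with (A-λI)w=v is (-3,1).
General solution: e^(2t)[c_1·v + c_2·(t·v + w)].

p(t) = c_1e^(2t) + c_2te^(2t) - 3c_2e^(2t), q(t) = c_2e^(2t)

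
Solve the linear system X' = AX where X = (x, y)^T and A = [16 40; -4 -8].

x(t) = C_1e^(4t)sin(4t) - 3C_1e^(4t)cos(4t) - 3C_2e^(4t)sin(4t) - C_2e^(4t)cos(4t), y(t) = C_1e^(4t)cos(4t) + C_2e^(4t)sin(4t)

Coefficient matrix A = [[16, 40], [-4, -8]].
Characteristic polynomial det(A - λI) = λ^2 - 8λ + 32 = 0.
Eigenvalues λ = 4 ± 4i (complex conjugate pair).
For λ=4+4i: an eigenvector is (-3,1) - i(1,0) = (-3 - i, 1).
A real fundamental pair from Re and Im of e^((4+4i)t)v: X_1 = e^(4t)(cos(4t)·(-3,1) + sin(4t)·(1,0)), X_2 = e^(4t)(sin(4t)·(-3,1) - cos(4t)·(1,0)).
General solution: C_1X_1 + C_2X_2.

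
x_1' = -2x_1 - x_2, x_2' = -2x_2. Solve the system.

Coefficient matrix A = [[-2, -1], [0, -2]].
Characteristic polynomial det(A - λI) = λ^2 + 4λ + 4 = 0.
Single eigenvalue λ = -2 with algebraic multiplicity 2.
Eigenvector v = (-1,0); generalized eigenvector w with (A-λI)w=v is (-3,1).
General solution: e^(-2t)[C_1·v + C_2·(t·v + w)].

x_1(t) = -C_1e^(-2t) - C_2te^(-2t) - 3C_2e^(-2t), x_2(t) = C_2e^(-2t)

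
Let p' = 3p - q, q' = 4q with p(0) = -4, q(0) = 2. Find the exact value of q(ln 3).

A = [[3,-1],[0,4]]; eigenvalues λ = 3, 4.
Eigenvectors: (-1,0) for λ=3, (1,-1) for λ=4.
From the initial condition, c_1 = 2, c_2 = -2.
q(ln 3) = (2)(3^3)(0) + (-2)(3^4)(-1) = 162.

162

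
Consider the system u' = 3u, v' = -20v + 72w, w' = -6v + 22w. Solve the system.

Coefficient matrix A = [[3, 0, 0], [0, -20, 72], [0, -6, 22]].
det(A - λI) = 0 gives eigenvalues λ = 3, -2, 4.
For λ=3: eigenvector (1,0,0).
For λ=-2: eigenvector (0,4,1).
For λ=4: eigenvector (0,-3,-1).
General solution: K_1e^(3t)(1,0,0) + K_2e^(-2t)(0,4,1) + K_3e^(4t)(0,-3,-1).

u(t) = K_1e^(3t), v(t) = 4K_2e^(-2t) - 3K_3e^(4t), w(t) = K_2e^(-2t) - K_3e^(4t)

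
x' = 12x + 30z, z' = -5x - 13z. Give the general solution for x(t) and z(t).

Coefficient matrix A = [[12, 30], [-5, -13]].
Characteristic polynomial det(A - λI) = λ^2 + λ - 6 = 0.
Eigenvalues λ = 2, -3.
For λ=2: (A-λI) row 1 is [10, 30], so an eigenvector is (-3, 1).
For λ=-3: (A-λI) row 1 is [15, 30], so an eigenvector is (2, -1).
General solution: K_1e^(2t)(-3,1) + K_2e^(-3t)(2,-1).

x(t) = -3K_1e^(2t) + 2K_2e^(-3t), z(t) = K_1e^(2t) - K_2e^(-3t)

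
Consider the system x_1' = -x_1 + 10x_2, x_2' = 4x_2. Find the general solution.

Coefficient matrix A = [[-1, 10], [0, 4]].
Characteristic polynomial det(A - λI) = λ^2 - 3λ - 4 = 0.
Eigenvalues λ = 4, -1.
For λ=4: (A-λI) row 1 is [-5, 10], so an eigenvector is (-2, -1).
For λ=-1: (A-λI) row 1 is [0, 10], so an eigenvector is (-1, 0).
General solution: c_1e^(4t)(-2,-1) + c_2e^(-t)(-1,0).

x_1(t) = -2c_1e^(4t) - c_2e^(-t), x_2(t) = -c_1e^(4t)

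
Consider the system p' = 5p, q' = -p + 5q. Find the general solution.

Coefficient matrix A = [[5, 0], [-1, 5]].
Characteristic polynomial det(A - λI) = λ^2 - 10λ + 25 = 0.
Single eigenvalue λ = 5 with algebraic multiplicity 2.
Eigenvector v = (0,-1); generalized eigenvector w with (A-λI)w=v is (1,-1).
General solution: e^(5t)[K_1·v + K_2·(t·v + w)].

p(t) = K_2e^(5t), q(t) = -K_1e^(5t) - K_2te^(5t) - K_2e^(5t)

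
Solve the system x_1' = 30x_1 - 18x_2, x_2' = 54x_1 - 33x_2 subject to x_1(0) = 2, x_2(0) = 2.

Coefficient matrix A = [[30, -18], [54, -33]].
Characteristic polynomial det(A - λI) = λ^2 + 3λ - 18 = 0.
Eigenvalues λ = 3, -6.
For λ=3: (A-λI) row 1 is [27, -18], so an eigenvector is (-2, -3).
For λ=-6: (A-λI) row 1 is [36, -18], so an eigenvector is (-1, -2).
General solution: K_1e^(3t)(-2,-3) + K_2e^(-6t)(-1,-2).
Applying x_1(0)=2, x_2(0)=2 gives K_1=-2, K_2=2.

x_1(t) = 4e^(3t) - 2e^(-6t), x_2(t) = 6e^(3t) - 4e^(-6t)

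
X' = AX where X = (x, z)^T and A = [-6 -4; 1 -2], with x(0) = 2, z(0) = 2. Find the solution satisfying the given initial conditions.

x(t) = -12te^(-4t) + 2e^(-4t), z(t) = 6te^(-4t) + 2e^(-4t)

Coefficient matrix A = [[-6, -4], [1, -2]].
Characteristic polynomial det(A - λI) = λ^2 + 8λ + 16 = 0.
Single eigenvalue λ = -4 with algebraic multiplicity 2.
Eigenvector v = (2,-1); generalized eigenvector w with (A-λI)w=v is (-3,1).
General solution: e^(-4t)[C_1·v + C_2·(t·v + w)].
Applying x(0)=2, z(0)=2 gives C_1=-8, C_2=-6.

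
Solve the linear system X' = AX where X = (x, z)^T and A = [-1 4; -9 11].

Coefficient matrix A = [[-1, 4], [-9, 11]].
Characteristic polynomial det(A - λI) = λ^2 - 10λ + 25 = 0.
Single eigenvalue λ = 5 with algebraic multiplicity 2.
Eigenvector v = (2,3); generalized eigenvector w with (A-λI)w=v is (-1,-1).
General solution: e^(5t)[c_1·v + c_2·(t·v + w)].

x(t) = 2c_1e^(5t) + 2c_2te^(5t) - c_2e^(5t), z(t) = 3c_1e^(5t) + 3c_2te^(5t) - c_2e^(5t)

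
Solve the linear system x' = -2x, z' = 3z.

Coefficient matrix A = [[-2, 0], [0, 3]].
Characteristic polynomial det(A - λI) = λ^2 - λ - 6 = 0.
Eigenvalues λ = 3, -2.
For λ=3: (A-λI) row 1 is [-5, 0], so an eigenvector is (0, -1).
For λ=-2: (A-λI) row 2 is [0, 5], so an eigenvector is (1, 0).
General solution: c_1e^(3t)(0,-1) + c_2e^(-2t)(1,0).

x(t) = c_2e^(-2t), z(t) = -c_1e^(3t)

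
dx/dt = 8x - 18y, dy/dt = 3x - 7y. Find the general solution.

Coefficient matrix A = [[8, -18], [3, -7]].
Characteristic polynomial det(A - λI) = λ^2 - λ - 2 = 0.
Eigenvalues λ = -1, 2.
For λ=-1: (A-λI) row 1 is [9, -18], so an eigenvector is (2, 1).
For λ=2: (A-λI) row 1 is [6, -18], so an eigenvector is (3, 1).
General solution: K_1e^(-t)(2,1) + K_2e^(2t)(3,1).

x(t) = 2K_1e^(-t) + 3K_2e^(2t), y(t) = K_1e^(-t) + K_2e^(2t)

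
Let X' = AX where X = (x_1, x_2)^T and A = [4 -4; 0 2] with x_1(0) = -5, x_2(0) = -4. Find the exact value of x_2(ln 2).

-16

A = [[4,-4],[0,2]]; eigenvalues λ = 4, 2.
Eigenvectors: (-1,0) for λ=4, (-2,-1) for λ=2.
From the initial condition, c_1 = -3, c_2 = 4.
x_2(ln 2) = (-3)(2^4)(0) + (4)(2^2)(-1) = -16.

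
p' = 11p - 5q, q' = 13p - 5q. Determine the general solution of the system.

p(t) = K_1e^(3t)sin(t) + 2K_1e^(3t)cos(t) + 2K_2e^(3t)sin(t) - K_2e^(3t)cos(t), q(t) = 2K_1e^(3t)sin(t) + 3K_1e^(3t)cos(t) + 3K_2e^(3t)sin(t) - 2K_2e^(3t)cos(t)

Coefficient matrix A = [[11, -5], [13, -5]].
Characteristic polynomial det(A - λI) = λ^2 - 6λ + 10 = 0.
Eigenvalues λ = 3 ± i (complex conjugate pair).
For λ=3+i: an eigenvector is (2,3) - i(1,2) = (2 - i, 3 - 2i).
A real fundamental pair from Re and Im of e^((3+i)t)v: X_1 = e^(3t)(cos(t)·(2,3) + sin(t)·(1,2)), X_2 = e^(3t)(sin(t)·(2,3) - cos(t)·(1,2)).
General solution: K_1X_1 + K_2X_2.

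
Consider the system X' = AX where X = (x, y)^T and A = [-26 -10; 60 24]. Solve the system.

x(t) = C_1e^(-6t) - C_2e^(4t), y(t) = -2C_1e^(-6t) + 3C_2e^(4t)

Coefficient matrix A = [[-26, -10], [60, 24]].
Characteristic polynomial det(A - λI) = λ^2 + 2λ - 24 = 0.
Eigenvalues λ = -6, 4.
For λ=-6: (A-λI) row 1 is [-20, -10], so an eigenvector is (1, -2).
For λ=4: (A-λI) row 1 is [-30, -10], so an eigenvector is (-1, 3).
General solution: C_1e^(-6t)(1,-2) + C_2e^(4t)(-1,3).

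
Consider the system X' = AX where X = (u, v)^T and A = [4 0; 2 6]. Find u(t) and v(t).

u(t) = -c_1e^(4t), v(t) = c_1e^(4t) + c_2e^(6t)

Coefficient matrix A = [[4, 0], [2, 6]].
Characteristic polynomial det(A - λI) = λ^2 - 10λ + 24 = 0.
Eigenvalues λ = 4, 6.
For λ=4: (A-λI) row 2 is [2, 2], so an eigenvector is (-1, 1).
For λ=6: (A-λI) row 1 is [-2, 0], so an eigenvector is (0, 1).
General solution: c_1e^(4t)(-1,1) + c_2e^(6t)(0,1).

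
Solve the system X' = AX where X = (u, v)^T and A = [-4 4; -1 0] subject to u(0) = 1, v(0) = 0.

Coefficient matrix A = [[-4, 4], [-1, 0]].
Characteristic polynomial det(A - λI) = λ^2 + 4λ + 4 = 0.
Single eigenvalue λ = -2 with algebraic multiplicity 2.
Eigenvector v = (2,1); generalized eigenvector w with (A-λI)w=v is (-3,-1).
General solution: e^(-2t)[K_1·v + K_2·(t·v + w)].
Applying u(0)=1, v(0)=0 gives K_1=-1, K_2=-1.

u(t) = -2te^(-2t) + e^(-2t), v(t) = -te^(-2t)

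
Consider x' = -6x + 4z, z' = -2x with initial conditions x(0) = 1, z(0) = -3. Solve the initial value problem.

Coefficient matrix A = [[-6, 4], [-2, 0]].
Characteristic polynomial det(A - λI) = λ^2 + 6λ + 8 = 0.
Eigenvalues λ = -2, -4.
For λ=-2: (A-λI) row 1 is [-4, 4], so an eigenvector is (-1, -1).
For λ=-4: (A-λI) row 1 is [-2, 4], so an eigenvector is (2, 1).
General solution: c_1e^(-2t)(-1,-1) + c_2e^(-4t)(2,1).
Applying x(0)=1, z(0)=-3 gives c_1=7, c_2=4.

x(t) = -7e^(-2t) + 8e^(-4t), z(t) = -7e^(-2t) + 4e^(-4t)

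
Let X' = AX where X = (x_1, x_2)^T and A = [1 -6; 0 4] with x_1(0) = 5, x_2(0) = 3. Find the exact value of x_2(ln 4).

768

A = [[1,-6],[0,4]]; eigenvalues λ = 1, 4.
Eigenvectors: (-1,0) for λ=1, (2,-1) for λ=4.
From the initial condition, c_1 = -11, c_2 = -3.
x_2(ln 4) = (-11)(4^1)(0) + (-3)(4^4)(-1) = 768.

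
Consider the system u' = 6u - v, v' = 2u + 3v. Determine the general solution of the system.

Coefficient matrix A = [[6, -1], [2, 3]].
Characteristic polynomial det(A - λI) = λ^2 - 9λ + 20 = 0.
Eigenvalues λ = 5, 4.
For λ=5: (A-λI) row 1 is [1, -1], so an eigenvector is (1, 1).
For λ=4: (A-λI) row 1 is [2, -1], so an eigenvector is (1, 2).
General solution: C_1e^(5t)(1,1) + C_2e^(4t)(1,2).

u(t) = C_1e^(5t) + C_2e^(4t), v(t) = C_1e^(5t) + 2C_2e^(4t)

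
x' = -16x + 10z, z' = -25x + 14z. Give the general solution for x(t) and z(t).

Coefficient matrix A = [[-16, 10], [-25, 14]].
Characteristic polynomial det(A - λI) = λ^2 + 2λ + 26 = 0.
Eigenvalues λ = -1 ± 5i (complex conjugate pair).
For λ=-1+5i: an eigenvector is (1,2) - i(1,1) = (1 - i, 2 - i).
A real fundamental pair from Re and Im of e^((-1+5i)t)v: X_1 = e^(-t)(cos(5t)·(1,2) + sin(5t)·(1,1)), X_2 = e^(-t)(sin(5t)·(1,2) - cos(5t)·(1,1)).
General solution: c_1X_1 + c_2X_2.

x(t) = c_1e^(-t)sin(5t) + c_1e^(-t)cos(5t) + c_2e^(-t)sin(5t) - c_2e^(-t)cos(5t), z(t) = c_1e^(-t)sin(5t) + 2c_1e^(-t)cos(5t) + 2c_2e^(-t)sin(5t) - c_2e^(-t)cos(5t)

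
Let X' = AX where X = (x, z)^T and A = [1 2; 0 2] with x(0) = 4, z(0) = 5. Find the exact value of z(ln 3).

A = [[1,2],[0,2]]; eigenvalues λ = 1, 2.
Eigenvectors: (1,0) for λ=1, (2,1) for λ=2.
From the initial condition, c_1 = -6, c_2 = 5.
z(ln 3) = (-6)(3^1)(0) + (5)(3^2)(1) = 45.

45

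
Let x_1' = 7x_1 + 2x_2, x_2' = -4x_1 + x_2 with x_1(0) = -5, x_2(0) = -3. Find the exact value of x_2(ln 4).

12288

A = [[7,2],[-4,1]]; eigenvalues λ = 3, 5.
Eigenvectors: (-1,2) for λ=3, (1,-1) for λ=5.
From the initial condition, c_1 = -8, c_2 = -13.
x_2(ln 4) = (-8)(4^3)(2) + (-13)(4^5)(-1) = 12288.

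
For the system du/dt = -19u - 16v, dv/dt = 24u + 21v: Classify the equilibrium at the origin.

saddle

A = [[-19,-16],[24,21]]; det(A-λI) = λ^2 - 2λ - 15.
λ = -3, 5: opposite signs.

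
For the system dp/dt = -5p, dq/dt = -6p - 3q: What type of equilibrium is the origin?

A = [[-5,0],[-6,-3]]; det(A-λI) = λ^2 + 8λ + 15.
λ = -3, -5: both negative.

stable node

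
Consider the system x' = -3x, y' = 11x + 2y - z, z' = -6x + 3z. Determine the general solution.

Coefficient matrix A = [[-3, 0, 0], [11, 2, -1], [-6, 0, 3]].
det(A - λI) = 0 gives eigenvalues λ = -3, 2, 3.
For λ=-3: eigenvector (1,-2,1).
For λ=2: eigenvector (0,1,0).
For λ=3: eigenvector (0,-1,1).
General solution: c_1e^(-3t)(1,-2,1) + c_2e^(2t)(0,1,0) + c_3e^(3t)(0,-1,1).

x(t) = c_1e^(-3t), y(t) = -2c_1e^(-3t) + c_2e^(2t) - c_3e^(3t), z(t) = c_1e^(-3t) + c_3e^(3t)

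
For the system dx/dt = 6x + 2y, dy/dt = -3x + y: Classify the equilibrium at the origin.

A = [[6,2],[-3,1]]; det(A-λI) = λ^2 - 7λ + 12.
λ = 4, 3: both positive.

unstable node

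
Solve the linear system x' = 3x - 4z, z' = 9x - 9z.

Coefficient matrix A = [[3, -4], [9, -9]].
Characteristic polynomial det(A - λI) = λ^2 + 6λ + 9 = 0.
Single eigenvalue λ = -3 with algebraic multiplicity 2.
Eigenvector v = (-2,-3); generalized eigenvector w with (A-λI)w=v is (1,2).
General solution: e^(-3t)[K_1·v + K_2·(t·v + w)].

x(t) = -2K_1e^(-3t) - 2K_2te^(-3t) + K_2e^(-3t), z(t) = -3K_1e^(-3t) - 3K_2te^(-3t) + 2K_2e^(-3t)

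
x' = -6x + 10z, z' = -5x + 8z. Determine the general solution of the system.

x(t) = C_1e^(t)sin(t) - 3C_1e^(t)cos(t) - 3C_2e^(t)sin(t) - C_2e^(t)cos(t), z(t) = C_1e^(t)sin(t) - 2C_1e^(t)cos(t) - 2C_2e^(t)sin(t) - C_2e^(t)cos(t)

Coefficient matrix A = [[-6, 10], [-5, 8]].
Characteristic polynomial det(A - λI) = λ^2 - 2λ + 2 = 0.
Eigenvalues λ = 1 ± i (complex conjugate pair).
For λ=1+i: an eigenvector is (-3,-2) - i(1,1) = (-3 - i, -2 - i).
A real fundamental pair from Re and Im of e^((1+i)t)v: X_1 = e^(t)(cos(t)·(-3,-2) + sin(t)·(1,1)), X_2 = e^(t)(sin(t)·(-3,-2) - cos(t)·(1,1)).
General solution: C_1X_1 + C_2X_2.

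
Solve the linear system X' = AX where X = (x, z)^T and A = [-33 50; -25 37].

x(t) = -3c_1e^(2t)sin(5t) - c_1e^(2t)cos(5t) - c_2e^(2t)sin(5t) + 3c_2e^(2t)cos(5t), z(t) = -2c_1e^(2t)sin(5t) - c_1e^(2t)cos(5t) - c_2e^(2t)sin(5t) + 2c_2e^(2t)cos(5t)

Coefficient matrix A = [[-33, 50], [-25, 37]].
Characteristic polynomial det(A - λI) = λ^2 - 4λ + 29 = 0.
Eigenvalues λ = 2 ± 5i (complex conjugate pair).
For λ=2+5i: an eigenvector is (-1,-1) - i(-3,-2) = (-1 + 3i, -1 + 2i).
A real fundamental pair from Re and Im of e^((2+5i)t)v: X_1 = e^(2t)(cos(5t)·(-1,-1) + sin(5t)·(-3,-2)), X_2 = e^(2t)(sin(5t)·(-1,-1) - cos(5t)·(-3,-2)).
General solution: c_1X_1 + c_2X_2.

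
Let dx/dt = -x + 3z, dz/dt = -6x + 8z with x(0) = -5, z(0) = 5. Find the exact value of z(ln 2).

A = [[-1,3],[-6,8]]; eigenvalues λ = 5, 2.
Eigenvectors: (-1,-2) for λ=5, (1,1) for λ=2.
From the initial condition, c_1 = -10, c_2 = -15.
z(ln 2) = (-10)(2^5)(-2) + (-15)(2^2)(1) = 580.

580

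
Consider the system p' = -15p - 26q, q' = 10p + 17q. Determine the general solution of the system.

Coefficient matrix A = [[-15, -26], [10, 17]].
Characteristic polynomial det(A - λI) = λ^2 - 2λ + 5 = 0.
Eigenvalues λ = 1 ± 2i (complex conjugate pair).
For λ=1+2i: an eigenvector is (-3,2) - i(-2,1) = (-3 + 2i, 2 - i).
A real fundamental pair from Re and Im of e^((1+2i)t)v: X_1 = e^(t)(cos(2t)·(-3,2) + sin(2t)·(-2,1)), X_2 = e^(t)(sin(2t)·(-3,2) - cos(2t)·(-2,1)).
General solution: c_1X_1 + c_2X_2.

p(t) = -2c_1e^(t)sin(2t) - 3c_1e^(t)cos(2t) - 3c_2e^(t)sin(2t) + 2c_2e^(t)cos(2t), q(t) = c_1e^(t)sin(2t) + 2c_1e^(t)cos(2t) + 2c_2e^(t)sin(2t) - c_2e^(t)cos(2t)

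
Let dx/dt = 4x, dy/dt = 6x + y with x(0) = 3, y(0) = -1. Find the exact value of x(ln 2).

48

A = [[4,0],[6,1]]; eigenvalues λ = 1, 4.
Eigenvectors: (0,-1) for λ=1, (1,2) for λ=4.
From the initial condition, c_1 = 7, c_2 = 3.
x(ln 2) = (7)(2^1)(0) + (3)(2^4)(1) = 48.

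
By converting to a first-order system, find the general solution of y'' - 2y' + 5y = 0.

Let x_1 = y, x_2 = y'. Then x_1' = x_2 and x_2' = -5x_1 + 2x_2.
A = [[0,1],[-5,2]]; det(A-λI) = λ^2 - 2λ + 5.
Eigenvalues λ = 1 ± 2i.

y(t) = C_1e^(t)cos(2t) + C_2e^(t)sin(2t)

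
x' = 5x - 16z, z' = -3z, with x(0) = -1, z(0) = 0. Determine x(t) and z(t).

x(t) = -e^(5t), z(t) = 0

Coefficient matrix A = [[5, -16], [0, -3]].
Characteristic polynomial det(A - λI) = λ^2 - 2λ - 15 = 0.
Eigenvalues λ = -3, 5.
For λ=-3: (A-λI) row 1 is [8, -16], so an eigenvector is (-2, -1).
For λ=5: (A-λI) row 1 is [0, -16], so an eigenvector is (1, 0).
General solution: K_1e^(-3t)(-2,-1) + K_2e^(5t)(1,0).
Applying x(0)=-1, z(0)=0 gives K_1=0, K_2=-1.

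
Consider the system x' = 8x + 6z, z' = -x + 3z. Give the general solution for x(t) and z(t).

Coefficient matrix A = [[8, 6], [-1, 3]].
Characteristic polynomial det(A - λI) = λ^2 - 11λ + 30 = 0.
Eigenvalues λ = 6, 5.
For λ=6: (A-λI) row 1 is [2, 6], so an eigenvector is (3, -1).
For λ=5: (A-λI) row 1 is [3, 6], so an eigenvector is (2, -1).
General solution: c_1e^(6t)(3,-1) + c_2e^(5t)(2,-1).

x(t) = 3c_1e^(6t) + 2c_2e^(5t), z(t) = -c_1e^(6t) - c_2e^(5t)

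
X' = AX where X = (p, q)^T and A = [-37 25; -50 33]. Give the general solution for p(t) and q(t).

p(t) = -2C_1e^(-2t)sin(5t) + C_1e^(-2t)cos(5t) + C_2e^(-2t)sin(5t) + 2C_2e^(-2t)cos(5t), q(t) = -3C_1e^(-2t)sin(5t) + C_1e^(-2t)cos(5t) + C_2e^(-2t)sin(5t) + 3C_2e^(-2t)cos(5t)

Coefficient matrix A = [[-37, 25], [-50, 33]].
Characteristic polynomial det(A - λI) = λ^2 + 4λ + 29 = 0.
Eigenvalues λ = -2 ± 5i (complex conjugate pair).
For λ=-2+5i: an eigenvector is (1,1) - i(-2,-3) = (1 + 2i, 1 + 3i).
A real fundamental pair from Re and Im of e^((-2+5i)t)v: X_1 = e^(-2t)(cos(5t)·(1,1) + sin(5t)·(-2,-3)), X_2 = e^(-2t)(sin(5t)·(1,1) - cos(5t)·(-2,-3)).
General solution: C_1X_1 + C_2X_2.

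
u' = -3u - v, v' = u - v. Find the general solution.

u(t) = -c_1e^(-2t) - c_2te^(-2t) + c_2e^(-2t), v(t) = c_1e^(-2t) + c_2te^(-2t)

Coefficient matrix A = [[-3, -1], [1, -1]].
Characteristic polynomial det(A - λI) = λ^2 + 4λ + 4 = 0.
Single eigenvalue λ = -2 with algebraic multiplicity 2.
Eigenvector v = (-1,1); generalized eigenvector w with (A-λI)w=v is (1,0).
General solution: e^(-2t)[c_1·v + c_2·(t·v + w)].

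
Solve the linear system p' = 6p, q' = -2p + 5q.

p(t) = -C_2e^(6t), q(t) = C_1e^(5t) + 2C_2e^(6t)

Coefficient matrix A = [[6, 0], [-2, 5]].
Characteristic polynomial det(A - λI) = λ^2 - 11λ + 30 = 0.
Eigenvalues λ = 5, 6.
For λ=5: (A-λI) row 1 is [1, 0], so an eigenvector is (0, 1).
For λ=6: (A-λI) row 2 is [-2, -1], so an eigenvector is (-1, 2).
General solution: C_1e^(5t)(0,1) + C_2e^(6t)(-1,2).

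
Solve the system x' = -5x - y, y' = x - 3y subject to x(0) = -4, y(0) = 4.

Coefficient matrix A = [[-5, -1], [1, -3]].
Characteristic polynomial det(A - λI) = λ^2 + 8λ + 16 = 0.
Single eigenvalue λ = -4 with algebraic multiplicity 2.
Eigenvector v = (1,-1); generalized eigenvector w with (A-λI)w=v is (-1,0).
General solution: e^(-4t)[C_1·v + C_2·(t·v + w)].
Applying x(0)=-4, y(0)=4 gives C_1=-4, C_2=0.

x(t) = -4e^(-4t), y(t) = 4e^(-4t)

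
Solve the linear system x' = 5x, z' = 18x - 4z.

Coefficient matrix A = [[5, 0], [18, -4]].
Characteristic polynomial det(A - λI) = λ^2 - λ - 20 = 0.
Eigenvalues λ = -4, 5.
For λ=-4: (A-λI) row 1 is [9, 0], so an eigenvector is (0, -1).
For λ=5: (A-λI) row 2 is [18, -9], so an eigenvector is (1, 2).
General solution: K_1e^(-4t)(0,-1) + K_2e^(5t)(1,2).

x(t) = K_2e^(5t), z(t) = -K_1e^(-4t) + 2K_2e^(5t)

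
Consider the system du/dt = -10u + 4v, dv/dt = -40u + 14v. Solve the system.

u(t) = c_1e^(2t)sin(4t) - c_2e^(2t)cos(4t), v(t) = 3c_1e^(2t)sin(4t) + c_1e^(2t)cos(4t) + c_2e^(2t)sin(4t) - 3c_2e^(2t)cos(4t)

Coefficient matrix A = [[-10, 4], [-40, 14]].
Characteristic polynomial det(A - λI) = λ^2 - 4λ + 20 = 0.
Eigenvalues λ = 2 ± 4i (complex conjugate pair).
For λ=2+4i: an eigenvector is (0,1) - i(1,3) = (0 - i, 1 - 3i).
A real fundamental pair from Re and Im of e^((2+4i)t)v: X_1 = e^(2t)(cos(4t)·(0,1) + sin(4t)·(1,3)), X_2 = e^(2t)(sin(4t)·(0,1) - cos(4t)·(1,3)).
General solution: c_1X_1 + c_2X_2.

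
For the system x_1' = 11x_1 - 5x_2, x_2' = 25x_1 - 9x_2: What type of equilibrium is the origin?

A = [[11,-5],[25,-9]]; det(A-λI) = λ^2 - 2λ + 26.
λ = 1 ± 5i: positive real part.

unstable spiral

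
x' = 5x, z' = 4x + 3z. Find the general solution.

x(t) = -C_1e^(5t), z(t) = -2C_1e^(5t) + C_2e^(3t)

Coefficient matrix A = [[5, 0], [4, 3]].
Characteristic polynomial det(A - λI) = λ^2 - 8λ + 15 = 0.
Eigenvalues λ = 5, 3.
For λ=5: (A-λI) row 2 is [4, -2], so an eigenvector is (-1, -2).
For λ=3: (A-λI) row 1 is [2, 0], so an eigenvector is (0, 1).
General solution: C_1e^(5t)(-1,-2) + C_2e^(3t)(0,1).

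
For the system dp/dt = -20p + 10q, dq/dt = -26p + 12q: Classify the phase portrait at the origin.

stable spiral

A = [[-20,10],[-26,12]]; det(A-λI) = λ^2 + 8λ + 20.
λ = -4 ± 2i: negative real part.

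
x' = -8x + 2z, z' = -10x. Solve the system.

x(t) = -c_1e^(-4t)sin(2t) + c_2e^(-4t)cos(2t), z(t) = -2c_1e^(-4t)sin(2t) - c_1e^(-4t)cos(2t) - c_2e^(-4t)sin(2t) + 2c_2e^(-4t)cos(2t)

Coefficient matrix A = [[-8, 2], [-10, 0]].
Characteristic polynomial det(A - λI) = λ^2 + 8λ + 20 = 0.
Eigenvalues λ = -4 ± 2i (complex conjugate pair).
For λ=-4+2i: an eigenvector is (0,-1) - i(-1,-2) = (0 + i, -1 + 2i).
A real fundamental pair from Re and Im of e^((-4+2i)t)v: X_1 = e^(-4t)(cos(2t)·(0,-1) + sin(2t)·(-1,-2)), X_2 = e^(-4t)(sin(2t)·(0,-1) - cos(2t)·(-1,-2)).
General solution: c_1X_1 + c_2X_2.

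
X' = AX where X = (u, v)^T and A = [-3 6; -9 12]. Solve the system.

Coefficient matrix A = [[-3, 6], [-9, 12]].
Characteristic polynomial det(A - λI) = λ^2 - 9λ + 18 = 0.
Eigenvalues λ = 6, 3.
For λ=6: (A-λI) row 1 is [-9, 6], so an eigenvector is (2, 3).
For λ=3: (A-λI) row 1 is [-6, 6], so an eigenvector is (-1, -1).
General solution: C_1e^(6t)(2,3) + C_2e^(3t)(-1,-1).

u(t) = 2C_1e^(6t) - C_2e^(3t), v(t) = 3C_1e^(6t) - C_2e^(3t)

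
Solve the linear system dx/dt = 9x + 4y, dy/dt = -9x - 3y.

x(t) = 2K_1e^(3t) + 2K_2te^(3t) - K_2e^(3t), y(t) = -3K_1e^(3t) - 3K_2te^(3t) + 2K_2e^(3t)

Coefficient matrix A = [[9, 4], [-9, -3]].
Characteristic polynomial det(A - λI) = λ^2 - 6λ + 9 = 0.
Single eigenvalue λ = 3 with algebraic multiplicity 2.
Eigenvector v = (2,-3); generalized eigenvector w with (A-λI)w=v is (-1,2).
General solution: e^(3t)[K_1·v + K_2·(t·v + w)].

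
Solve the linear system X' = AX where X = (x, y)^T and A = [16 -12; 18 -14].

x(t) = -2c_1e^(-2t) + c_2e^(4t), y(t) = -3c_1e^(-2t) + c_2e^(4t)

Coefficient matrix A = [[16, -12], [18, -14]].
Characteristic polynomial det(A - λI) = λ^2 - 2λ - 8 = 0.
Eigenvalues λ = -2, 4.
For λ=-2: (A-λI) row 1 is [18, -12], so an eigenvector is (-2, -3).
For λ=4: (A-λI) row 1 is [12, -12], so an eigenvector is (1, 1).
General solution: c_1e^(-2t)(-2,-3) + c_2e^(4t)(1,1).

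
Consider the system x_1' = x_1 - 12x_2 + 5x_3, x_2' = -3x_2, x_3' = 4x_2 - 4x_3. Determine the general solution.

x_1(t) = c_1e^(t) - c_2e^(-4t) - 2c_3e^(-3t), x_2(t) = c_3e^(-3t), x_3(t) = c_2e^(-4t) + 4c_3e^(-3t)

Coefficient matrix A = [[1, -12, 5], [0, -3, 0], [0, 4, -4]].
det(A - λI) = 0 gives eigenvalues λ = 1, -4, -3.
For λ=1: eigenvector (1,0,0).
For λ=-4: eigenvector (-1,0,1).
For λ=-3: eigenvector (-2,1,4).
General solution: c_1e^(t)(1,0,0) + c_2e^(-4t)(-1,0,1) + c_3e^(-3t)(-2,1,4).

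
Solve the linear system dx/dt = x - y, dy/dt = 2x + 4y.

x(t) = K_1e^(3t) + K_2e^(2t), y(t) = -2K_1e^(3t) - K_2e^(2t)

Coefficient matrix A = [[1, -1], [2, 4]].
Characteristic polynomial det(A - λI) = λ^2 - 5λ + 6 = 0.
Eigenvalues λ = 3, 2.
For λ=3: (A-λI) row 1 is [-2, -1], so an eigenvector is (1, -2).
For λ=2: (A-λI) row 1 is [-1, -1], so an eigenvector is (1, -1).
General solution: K_1e^(3t)(1,-2) + K_2e^(2t)(1,-1).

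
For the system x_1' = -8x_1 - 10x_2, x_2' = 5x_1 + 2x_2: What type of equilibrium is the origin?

stable spiral

A = [[-8,-10],[5,2]]; det(A-λI) = λ^2 + 6λ + 34.
λ = -3 ± 5i: negative real part.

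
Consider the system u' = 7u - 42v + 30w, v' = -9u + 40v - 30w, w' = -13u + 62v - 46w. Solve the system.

u(t) = -2C_1e^(4t) + 2C_2e^(-2t) - 3C_3e^(-t), v(t) = 2C_1e^(4t) - C_2e^(-2t) + 3C_3e^(-t), w(t) = 3C_1e^(4t) - 2C_2e^(-2t) + 5C_3e^(-t)

Coefficient matrix A = [[7, -42, 30], [-9, 40, -30], [-13, 62, -46]].
det(A - λI) = 0 gives eigenvalues λ = 4, -2, -1.
For λ=4: eigenvector (-2,2,3).
For λ=-2: eigenvector (2,-1,-2).
For λ=-1: eigenvector (-3,3,5).
General solution: C_1e^(4t)(-2,2,3) + C_2e^(-2t)(2,-1,-2) + C_3e^(-t)(-3,3,5).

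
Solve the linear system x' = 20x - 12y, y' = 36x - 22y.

Coefficient matrix A = [[20, -12], [36, -22]].
Characteristic polynomial det(A - λI) = λ^2 + 2λ - 8 = 0.
Eigenvalues λ = 2, -4.
For λ=2: (A-λI) row 1 is [18, -12], so an eigenvector is (2, 3).
For λ=-4: (A-λI) row 1 is [24, -12], so an eigenvector is (1, 2).
General solution: C_1e^(2t)(2,3) + C_2e^(-4t)(1,2).

x(t) = 2C_1e^(2t) + C_2e^(-4t), y(t) = 3C_1e^(2t) + 2C_2e^(-4t)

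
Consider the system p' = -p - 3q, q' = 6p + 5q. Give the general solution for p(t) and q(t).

Coefficient matrix A = [[-1, -3], [6, 5]].
Characteristic polynomial det(A - λI) = λ^2 - 4λ + 13 = 0.
Eigenvalues λ = 2 ± 3i (complex conjugate pair).
For λ=2+3i: an eigenvector is (1,-1) - i(0,1) = (1, -1 - i).
A real fundamental pair from Re and Im of e^((2+3i)t)v: X_1 = e^(2t)(cos(3t)·(1,-1) + sin(3t)·(0,1)), X_2 = e^(2t)(sin(3t)·(1,-1) - cos(3t)·(0,1)).
General solution: c_1X_1 + c_2X_2.

p(t) = c_1e^(2t)cos(3t) + c_2e^(2t)sin(3t), q(t) = c_1e^(2t)sin(3t) - c_1e^(2t)cos(3t) - c_2e^(2t)sin(3t) - c_2e^(2t)cos(3t)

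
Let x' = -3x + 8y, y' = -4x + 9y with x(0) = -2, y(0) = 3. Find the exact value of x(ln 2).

A = [[-3,8],[-4,9]]; eigenvalues λ = 1, 5.
Eigenvectors: (-2,-1) for λ=1, (1,1) for λ=5.
From the initial condition, c_1 = 5, c_2 = 8.
x(ln 2) = (5)(2^1)(-2) + (8)(2^5)(1) = 236.

236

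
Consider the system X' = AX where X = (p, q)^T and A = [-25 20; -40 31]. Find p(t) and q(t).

Coefficient matrix A = [[-25, 20], [-40, 31]].
Characteristic polynomial det(A - λI) = λ^2 - 6λ + 25 = 0.
Eigenvalues λ = 3 ± 4i (complex conjugate pair).
For λ=3+4i: an eigenvector is (-2,-3) - i(-1,-1) = (-2 + i, -3 + i).
A real fundamental pair from Re and Im of e^((3+4i)t)v: X_1 = e^(3t)(cos(4t)·(-2,-3) + sin(4t)·(-1,-1)), X_2 = e^(3t)(sin(4t)·(-2,-3) - cos(4t)·(-1,-1)).
General solution: C_1X_1 + C_2X_2.

p(t) = -C_1e^(3t)sin(4t) - 2C_1e^(3t)cos(4t) - 2C_2e^(3t)sin(4t) + C_2e^(3t)cos(4t), q(t) = -C_1e^(3t)sin(4t) - 3C_1e^(3t)cos(4t) - 3C_2e^(3t)sin(4t) + C_2e^(3t)cos(4t)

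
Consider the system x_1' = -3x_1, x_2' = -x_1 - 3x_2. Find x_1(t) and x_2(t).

x_1(t) = -C_2e^(-3t), x_2(t) = C_1e^(-3t) + C_2te^(-3t) - C_2e^(-3t)

Coefficient matrix A = [[-3, 0], [-1, -3]].
Characteristic polynomial det(A - λI) = λ^2 + 6λ + 9 = 0.
Single eigenvalue λ = -3 with algebraic multiplicity 2.
Eigenvector v = (0,1); generalized eigenvector w with (A-λI)w=v is (-1,-1).
General solution: e^(-3t)[C_1·v + C_2·(t·v + w)].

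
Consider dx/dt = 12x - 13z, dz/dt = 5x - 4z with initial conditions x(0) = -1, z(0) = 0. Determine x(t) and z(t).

x(t) = -8e^(4t)sin(t) - e^(4t)cos(t), z(t) = -5e^(4t)sin(t)

Coefficient matrix A = [[12, -13], [5, -4]].
Characteristic polynomial det(A - λI) = λ^2 - 8λ + 17 = 0.
Eigenvalues λ = 4 ± i (complex conjugate pair).
For λ=4+i: an eigenvector is (-2,-1) - i(-3,-2) = (-2 + 3i, -1 + 2i).
A real fundamental pair from Re and Im of e^((4+i)t)v: X_1 = e^(4t)(cos(t)·(-2,-1) + sin(t)·(-3,-2)), X_2 = e^(4t)(sin(t)·(-2,-1) - cos(t)·(-3,-2)).
General solution: c_1X_1 + c_2X_2.
Applying x(0)=-1, z(0)=0 gives c_1=2, c_2=1.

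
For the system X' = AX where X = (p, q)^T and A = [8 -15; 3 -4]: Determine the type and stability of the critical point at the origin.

A = [[8,-15],[3,-4]]; det(A-λI) = λ^2 - 4λ + 13.
λ = 2 ± 3i: positive real part.

unstable spiral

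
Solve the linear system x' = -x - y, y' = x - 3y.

Coefficient matrix A = [[-1, -1], [1, -3]].
Characteristic polynomial det(A - λI) = λ^2 + 4λ + 4 = 0.
Single eigenvalue λ = -2 with algebraic multiplicity 2.
Eigenvector v = (1,1); generalized eigenvector w with (A-λI)w=v is (-2,-3).
General solution: e^(-2t)[c_1·v + c_2·(t·v + w)].

x(t) = c_1e^(-2t) + c_2te^(-2t) - 2c_2e^(-2t), y(t) = c_1e^(-2t) + c_2te^(-2t) - 3c_2e^(-2t)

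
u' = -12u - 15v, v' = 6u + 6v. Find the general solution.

u(t) = C_1e^(-3t)sin(3t) - 2C_1e^(-3t)cos(3t) - 2C_2e^(-3t)sin(3t) - C_2e^(-3t)cos(3t), v(t) = -C_1e^(-3t)sin(3t) + C_1e^(-3t)cos(3t) + C_2e^(-3t)sin(3t) + C_2e^(-3t)cos(3t)

Coefficient matrix A = [[-12, -15], [6, 6]].
Characteristic polynomial det(A - λI) = λ^2 + 6λ + 18 = 0.
Eigenvalues λ = -3 ± 3i (complex conjugate pair).
For λ=-3+3i: an eigenvector is (-2,1) - i(1,-1) = (-2 - i, 1 + i).
A real fundamental pair from Re and Im of e^((-3+3i)t)v: X_1 = e^(-3t)(cos(3t)·(-2,1) + sin(3t)·(1,-1)), X_2 = e^(-3t)(sin(3t)·(-2,1) - cos(3t)·(1,-1)).
General solution: C_1X_1 + C_2X_2.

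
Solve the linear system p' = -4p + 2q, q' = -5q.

p(t) = -2K_1e^(-5t) + K_2e^(-4t), q(t) = K_1e^(-5t)

Coefficient matrix A = [[-4, 2], [0, -5]].
Characteristic polynomial det(A - λI) = λ^2 + 9λ + 20 = 0.
Eigenvalues λ = -5, -4.
For λ=-5: (A-λI) row 1 is [1, 2], so an eigenvector is (-2, 1).
For λ=-4: (A-λI) row 1 is [0, 2], so an eigenvector is (1, 0).
General solution: K_1e^(-5t)(-2,1) + K_2e^(-4t)(1,0).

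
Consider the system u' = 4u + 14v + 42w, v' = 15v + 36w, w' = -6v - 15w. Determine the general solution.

u(t) = -2K_1e^(-3t) + K_3e^(4t), v(t) = -2K_1e^(-3t) + 3K_2e^(3t), w(t) = K_1e^(-3t) - K_2e^(3t)

Coefficient matrix A = [[4, 14, 42], [0, 15, 36], [0, -6, -15]].
det(A - λI) = 0 gives eigenvalues λ = -3, 3, 4.
For λ=-3: eigenvector (-2,-2,1).
For λ=3: eigenvector (0,3,-1).
For λ=4: eigenvector (1,0,0).
General solution: K_1e^(-3t)(-2,-2,1) + K_2e^(3t)(0,3,-1) + K_3e^(4t)(1,0,0).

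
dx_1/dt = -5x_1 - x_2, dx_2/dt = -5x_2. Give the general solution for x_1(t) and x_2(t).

Coefficient matrix A = [[-5, -1], [0, -5]].
Characteristic polynomial det(A - λI) = λ^2 + 10λ + 25 = 0.
Single eigenvalue λ = -5 with algebraic multiplicity 2.
Eigenvector v = (-1,0); generalized eigenvector w with (A-λI)w=v is (-3,1).
General solution: e^(-5t)[K_1·v + K_2·(t·v + w)].

x_1(t) = -K_1e^(-5t) - K_2te^(-5t) - 3K_2e^(-5t), x_2(t) = K_2e^(-5t)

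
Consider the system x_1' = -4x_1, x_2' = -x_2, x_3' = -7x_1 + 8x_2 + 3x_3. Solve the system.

Coefficient matrix A = [[-4, 0, 0], [0, -1, 0], [-7, 8, 3]].
det(A - λI) = 0 gives eigenvalues λ = -1, 3, -4.
For λ=-1: eigenvector (0,1,-2).
For λ=3: eigenvector (0,0,-1).
For λ=-4: eigenvector (1,0,1).
General solution: K_1e^(-t)(0,1,-2) + K_2e^(3t)(0,0,-1) + K_3e^(-4t)(1,0,1).

x_1(t) = K_3e^(-4t), x_2(t) = K_1e^(-t), x_3(t) = -2K_1e^(-t) - K_2e^(3t) + K_3e^(-4t)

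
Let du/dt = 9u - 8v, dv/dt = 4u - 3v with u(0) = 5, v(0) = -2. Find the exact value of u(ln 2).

A = [[9,-8],[4,-3]]; eigenvalues λ = 5, 1.
Eigenvectors: (2,1) for λ=5, (-1,-1) for λ=1.
From the initial condition, c_1 = 7, c_2 = 9.
u(ln 2) = (7)(2^5)(2) + (9)(2^1)(-1) = 430.

430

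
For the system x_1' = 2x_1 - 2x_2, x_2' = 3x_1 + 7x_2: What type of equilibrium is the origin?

unstable node

A = [[2,-2],[3,7]]; det(A-λI) = λ^2 - 9λ + 20.
λ = 5, 4: both positive.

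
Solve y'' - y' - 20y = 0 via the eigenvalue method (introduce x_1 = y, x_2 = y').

y(t) = c_1e^(5t) + c_2e^(-4t)

Let x_1 = y, x_2 = y'. Then x_1' = x_2 and x_2' = 20x_1 + x_2.
A = [[0,1],[20,1]]; det(A-λI) = λ^2 - λ - 20.
Eigenvalues λ = 5, -4 with eigenvectors (1,5), (1,-4).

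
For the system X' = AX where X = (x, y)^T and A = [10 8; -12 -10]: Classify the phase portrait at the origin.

saddle

A = [[10,8],[-12,-10]]; det(A-λI) = λ^2 - 4.
λ = -2, 2: opposite signs.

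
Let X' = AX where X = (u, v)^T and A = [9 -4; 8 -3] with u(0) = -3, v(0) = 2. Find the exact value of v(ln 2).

A = [[9,-4],[8,-3]]; eigenvalues λ = 1, 5.
Eigenvectors: (1,2) for λ=1, (1,1) for λ=5.
From the initial condition, c_1 = 5, c_2 = -8.
v(ln 2) = (5)(2^1)(2) + (-8)(2^5)(1) = -236.

-236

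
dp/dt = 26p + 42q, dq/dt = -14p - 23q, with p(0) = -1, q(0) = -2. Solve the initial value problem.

Coefficient matrix A = [[26, 42], [-14, -23]].
Characteristic polynomial det(A - λI) = λ^2 - 3λ - 10 = 0.
Eigenvalues λ = 5, -2.
For λ=5: (A-λI) row 1 is [21, 42], so an eigenvector is (2, -1).
For λ=-2: (A-λI) row 1 is [28, 42], so an eigenvector is (-3, 2).
General solution: C_1e^(5t)(2,-1) + C_2e^(-2t)(-3,2).
Applying p(0)=-1, q(0)=-2 gives C_1=-8, C_2=-5.

p(t) = -16e^(5t) + 15e^(-2t), q(t) = 8e^(5t) - 10e^(-2t)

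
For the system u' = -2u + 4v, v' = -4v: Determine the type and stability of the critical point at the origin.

A = [[-2,4],[0,-4]]; det(A-λI) = λ^2 + 6λ + 8.
λ = -4, -2: both negative.

stable node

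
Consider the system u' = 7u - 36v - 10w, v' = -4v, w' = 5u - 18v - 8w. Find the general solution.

Coefficient matrix A = [[7, -36, -10], [0, -4, 0], [5, -18, -8]].
det(A - λI) = 0 gives eigenvalues λ = 2, -4, -3.
For λ=2: eigenvector (2,0,1).
For λ=-4: eigenvector (6,1,3).
For λ=-3: eigenvector (-1,0,-1).
General solution: c_1e^(2t)(2,0,1) + c_2e^(-4t)(6,1,3) + c_3e^(-3t)(-1,0,-1).

u(t) = 2c_1e^(2t) + 6c_2e^(-4t) - c_3e^(-3t), v(t) = c_2e^(-4t), w(t) = c_1e^(2t) + 3c_2e^(-4t) - c_3e^(-3t)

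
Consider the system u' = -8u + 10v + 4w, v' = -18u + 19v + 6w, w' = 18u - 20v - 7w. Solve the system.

Coefficient matrix A = [[-8, 10, 4], [-18, 19, 6], [18, -20, -7]].
det(A - λI) = 0 gives eigenvalues λ = 1, 4, -1.
For λ=1: eigenvector (2,3,-3).
For λ=4: eigenvector (1,2,-2).
For λ=-1: eigenvector (-2,-3,4).
General solution: C_1e^(t)(2,3,-3) + C_2e^(4t)(1,2,-2) + C_3e^(-t)(-2,-3,4).

u(t) = 2C_1e^(t) + C_2e^(4t) - 2C_3e^(-t), v(t) = 3C_1e^(t) + 2C_2e^(4t) - 3C_3e^(-t), w(t) = -3C_1e^(t) - 2C_2e^(4t) + 4C_3e^(-t)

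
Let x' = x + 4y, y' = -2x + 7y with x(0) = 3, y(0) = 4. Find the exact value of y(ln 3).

1188

A = [[1,4],[-2,7]]; eigenvalues λ = 5, 3.
Eigenvectors: (-1,-1) for λ=5, (2,1) for λ=3.
From the initial condition, c_1 = -5, c_2 = -1.
y(ln 3) = (-5)(3^5)(-1) + (-1)(3^3)(1) = 1188.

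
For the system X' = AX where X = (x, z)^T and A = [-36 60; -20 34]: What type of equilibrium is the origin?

A = [[-36,60],[-20,34]]; det(A-λI) = λ^2 + 2λ - 24.
λ = 4, -6: opposite signs.

saddle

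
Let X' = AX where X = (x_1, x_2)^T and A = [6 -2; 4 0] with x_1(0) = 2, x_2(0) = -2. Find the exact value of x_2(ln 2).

A = [[6,-2],[4,0]]; eigenvalues λ = 4, 2.
Eigenvectors: (-1,-1) for λ=4, (1,2) for λ=2.
From the initial condition, c_1 = -6, c_2 = -4.
x_2(ln 2) = (-6)(2^4)(-1) + (-4)(2^2)(2) = 64.

64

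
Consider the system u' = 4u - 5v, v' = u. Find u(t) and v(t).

u(t) = K_1e^(2t)sin(t) - 2K_1e^(2t)cos(t) - 2K_2e^(2t)sin(t) - K_2e^(2t)cos(t), v(t) = -K_1e^(2t)cos(t) - K_2e^(2t)sin(t)

Coefficient matrix A = [[4, -5], [1, 0]].
Characteristic polynomial det(A - λI) = λ^2 - 4λ + 5 = 0.
Eigenvalues λ = 2 ± i (complex conjugate pair).
For λ=2+i: an eigenvector is (-2,-1) - i(1,0) = (-2 - i, -1).
A real fundamental pair from Re and Im of e^((2+i)t)v: X_1 = e^(2t)(cos(t)·(-2,-1) + sin(t)·(1,0)), X_2 = e^(2t)(sin(t)·(-2,-1) - cos(t)·(1,0)).
General solution: K_1X_1 + K_2X_2.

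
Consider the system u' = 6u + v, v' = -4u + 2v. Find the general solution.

Coefficient matrix A = [[6, 1], [-4, 2]].
Characteristic polynomial det(A - λI) = λ^2 - 8λ + 16 = 0.
Single eigenvalue λ = 4 with algebraic multiplicity 2.
Eigenvector v = (-1,2); generalized eigenvector w with (A-λI)w=v is (0,-1).
General solution: e^(4t)[K_1·v + K_2·(t·v + w)].

u(t) = -K_1e^(4t) - K_2te^(4t), v(t) = 2K_1e^(4t) + 2K_2te^(4t) - K_2e^(4t)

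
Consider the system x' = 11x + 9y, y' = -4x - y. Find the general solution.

x(t) = 3c_1e^(5t) + 3c_2te^(5t) + 2c_2e^(5t), y(t) = -2c_1e^(5t) - 2c_2te^(5t) - c_2e^(5t)

Coefficient matrix A = [[11, 9], [-4, -1]].
Characteristic polynomial det(A - λI) = λ^2 - 10λ + 25 = 0.
Single eigenvalue λ = 5 with algebraic multiplicity 2.
Eigenvector v = (3,-2); generalized eigenvector w with (A-λI)w=v is (2,-1).
General solution: e^(5t)[c_1·v + c_2·(t·v + w)].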